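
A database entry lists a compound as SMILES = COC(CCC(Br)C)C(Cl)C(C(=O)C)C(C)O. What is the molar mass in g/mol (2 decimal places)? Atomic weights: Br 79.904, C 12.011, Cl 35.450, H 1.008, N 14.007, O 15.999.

329.66 g/mol

First, the molecular formula is C12H22BrClO3 (counting implicit H from valence).
  Br: 1 × 79.904 = 79.904
  C: 12 × 12.011 = 144.132
  Cl: 1 × 35.450 = 35.450
  H: 22 × 1.008 = 22.176
  O: 3 × 15.999 = 47.997
Sum: 1×79.904 + 12×12.011 + 1×35.450 + 22×1.008 + 3×15.999 = 329.659 → 329.66 g/mol.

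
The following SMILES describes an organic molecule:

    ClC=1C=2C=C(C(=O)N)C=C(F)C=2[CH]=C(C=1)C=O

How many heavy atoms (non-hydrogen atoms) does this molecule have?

17

Every atom symbol written in the SMILES (organic subset) is one heavy atom; implicit H are not written.
Heavy atoms by element → C:12, Cl:1, F:1, N:1, O:2.
Total: 17.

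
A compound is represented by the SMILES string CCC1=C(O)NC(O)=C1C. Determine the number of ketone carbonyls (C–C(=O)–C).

0

Scan the SMILES for the ketone motif — none present.
Groups that are present: 2 hydroxyl.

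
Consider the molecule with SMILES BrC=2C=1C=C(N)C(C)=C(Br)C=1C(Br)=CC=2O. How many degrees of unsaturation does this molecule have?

Molecular formula: C11H8Br3NO.
DoU = (2C + 2 + N − H − X) / 2, where X is the halogen count and O/S are ignored.
    = (2·11 + 2 + 1 − 8 − 3) / 2 = 14 / 2 = 7.

7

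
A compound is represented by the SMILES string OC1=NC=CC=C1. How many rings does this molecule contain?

In SMILES, each pair of matching ring-closure digits denotes one ring-closing bond; the number of such bonds equals the number of independent rings.
Ring-closure bonds here: 1.

1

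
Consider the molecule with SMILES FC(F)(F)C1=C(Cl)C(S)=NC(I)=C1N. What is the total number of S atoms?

1

Scan the SMILES for S atoms (remember two-letter symbols like Cl and Br are single atoms).
Sulfur count: 1.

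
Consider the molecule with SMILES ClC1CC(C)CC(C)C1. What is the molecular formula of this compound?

C8H15Cl

Walk through each heavy atom and fill implicit hydrogens from standard valence (C 4, N 3, O 2, S 2, halogen 1):
  atom 1: Cl (halogen, monovalent) → 0 H
  atom 2: C, bond orders sum to 3 (valence 4) → 1 H
  atom 3: C, bond orders sum to 2 (valence 4) → 2 H
  atom 4: C, bond orders sum to 3 (valence 4) → 1 H
  atom 5: C, bond orders sum to 1 (valence 4) → 3 H
  atom 6: C, bond orders sum to 2 (valence 4) → 2 H
  atom 7: C, bond orders sum to 3 (valence 4) → 1 H
  atom 8: C, bond orders sum to 1 (valence 4) → 3 H
  atom 9: C, bond orders sum to 2 (valence 4) → 2 H
Totals → C:8, H:15, Cl:1.
In Hill order: C8H15Cl.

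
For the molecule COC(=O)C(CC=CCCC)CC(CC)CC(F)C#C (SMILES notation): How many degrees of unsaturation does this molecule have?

Degree of unsaturation = (number of rings) + (number of π bonds).
Ring closures in the SMILES: 0.
π bonds: 2 double bonds (each 1 DoU), 1 triple bond (each 2 DoU) → 4 DoU from unsaturation.
Total DoU = 0 + 4 = 4.

4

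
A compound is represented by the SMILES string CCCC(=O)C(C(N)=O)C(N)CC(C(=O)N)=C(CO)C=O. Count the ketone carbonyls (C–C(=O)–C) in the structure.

1

The ketone motif appears at heavy-atom position 4 in the SMILES.
Other groups present: 1 aldehyde, 1 alkene, 2 amide, 1 hydroxyl, 1 primary amine.
Ketone count: 1.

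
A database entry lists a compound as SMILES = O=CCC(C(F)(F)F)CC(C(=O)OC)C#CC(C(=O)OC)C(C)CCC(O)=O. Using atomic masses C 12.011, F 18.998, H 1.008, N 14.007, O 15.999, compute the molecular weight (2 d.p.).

408.37 g/mol

First, the molecular formula is C18H23F3O7 (counting implicit H from valence).
  C: 18 × 12.011 = 216.198
  F: 3 × 18.998 = 56.994
  H: 23 × 1.008 = 23.184
  O: 7 × 15.999 = 111.993
Sum: 18×12.011 + 3×18.998 + 23×1.008 + 7×15.999 = 408.369 → 408.37 g/mol.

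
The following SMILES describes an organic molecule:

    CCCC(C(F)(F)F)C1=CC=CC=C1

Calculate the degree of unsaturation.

Molecular formula: C11H13F3.
DoU = (2C + 2 + N − H − X) / 2, where X is the halogen count and O/S are ignored.
    = (2·11 + 2 + 0 − 13 − 3) / 2 = 8 / 2 = 4.

4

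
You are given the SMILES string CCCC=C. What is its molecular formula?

C5H10

Walk through each heavy atom and fill implicit hydrogens from standard valence (C 4, N 3, O 2, S 2, halogen 1):
  atom 1: C, bond orders sum to 1 (valence 4) → 3 H
  atom 2: C, bond orders sum to 2 (valence 4) → 2 H
  atom 3: C, bond orders sum to 2 (valence 4) → 2 H
  atom 4: C, bond orders sum to 3 (valence 4) → 1 H
  atom 5: C, bond orders sum to 2 (valence 4) → 2 H
Totals → C:5, H:10.
In Hill order: C5H10.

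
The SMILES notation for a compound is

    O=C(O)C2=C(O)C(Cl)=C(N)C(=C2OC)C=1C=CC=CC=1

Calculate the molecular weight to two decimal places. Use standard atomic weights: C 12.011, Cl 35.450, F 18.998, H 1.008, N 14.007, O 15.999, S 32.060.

First, the molecular formula is C14H12ClNO4 (counting implicit H from valence).
  C: 14 × 12.011 = 168.154
  Cl: 1 × 35.450 = 35.450
  H: 12 × 1.008 = 12.096
  N: 1 × 14.007 = 14.007
  O: 4 × 15.999 = 63.996
Sum: 14×12.011 + 1×35.450 + 12×1.008 + 1×14.007 + 4×15.999 = 293.703 → 293.70 g/mol.

293.70 g/mol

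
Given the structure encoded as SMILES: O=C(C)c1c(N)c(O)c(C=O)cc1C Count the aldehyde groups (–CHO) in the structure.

The aldehyde motif appears at heavy-atom position 10 in the SMILES.
Other groups present: 1 hydroxyl, 1 ketone, 1 primary amine.
Aldehyde count: 1.

1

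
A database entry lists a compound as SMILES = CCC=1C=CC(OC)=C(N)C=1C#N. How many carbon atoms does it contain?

Count every carbon token in the SMILES (each C, including those in ring-closure positions and inside branches).
Carbon count: 10.

10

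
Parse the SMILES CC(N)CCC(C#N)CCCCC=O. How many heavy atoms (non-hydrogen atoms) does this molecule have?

Every atom symbol written in the SMILES (organic subset) is one heavy atom; implicit H are not written.
Heavy atoms by element → C:11, N:2, O:1.
Total: 14.

14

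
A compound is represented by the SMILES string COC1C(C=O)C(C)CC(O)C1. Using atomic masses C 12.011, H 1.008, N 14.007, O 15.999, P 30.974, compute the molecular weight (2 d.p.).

172.22 g/mol

First, the molecular formula is C9H16O3 (counting implicit H from valence).
  C: 9 × 12.011 = 108.099
  H: 16 × 1.008 = 16.128
  O: 3 × 15.999 = 47.997
Sum: 9×12.011 + 16×1.008 + 3×15.999 = 172.224 → 172.22 g/mol.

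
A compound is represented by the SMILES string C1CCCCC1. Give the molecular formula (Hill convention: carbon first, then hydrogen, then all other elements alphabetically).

Walk through each heavy atom and fill implicit hydrogens from standard valence (C 4, N 3, O 2, S 2, halogen 1):
  atom 1: C, bond orders sum to 2 (valence 4) → 2 H
  atom 2: C, bond orders sum to 2 (valence 4) → 2 H
  atom 3: C, bond orders sum to 2 (valence 4) → 2 H
  atom 4: C, bond orders sum to 2 (valence 4) → 2 H
  atom 5: C, bond orders sum to 2 (valence 4) → 2 H
  atom 6: C, bond orders sum to 2 (valence 4) → 2 H
Totals → C:6, H:12.

C6H12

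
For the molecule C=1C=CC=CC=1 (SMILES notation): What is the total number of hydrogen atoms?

6

Walk through each heavy atom and fill implicit hydrogens from standard valence (C 4, N 3, O 2, S 2, halogen 1):
  atom 1: C, bond orders sum to 3 (valence 4) → 1 H
  atom 2: C, bond orders sum to 3 (valence 4) → 1 H
  atom 3: C, bond orders sum to 3 (valence 4) → 1 H
  atom 4: C, bond orders sum to 3 (valence 4) → 1 H
  atom 5: C, bond orders sum to 3 (valence 4) → 1 H
  atom 6: C, bond orders sum to 3 (valence 4) → 1 H
Total hydrogens: 6.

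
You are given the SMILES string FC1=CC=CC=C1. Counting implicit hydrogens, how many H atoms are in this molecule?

5

Walk through each heavy atom and fill implicit hydrogens from standard valence (C 4, N 3, O 2, S 2, halogen 1):
  atom 1: F (halogen, monovalent) → 0 H
  atom 2: C, bond orders sum to 4 (valence 4) → 0 H
  atom 3: C, bond orders sum to 3 (valence 4) → 1 H
  atom 4: C, bond orders sum to 3 (valence 4) → 1 H
  atom 5: C, bond orders sum to 3 (valence 4) → 1 H
  atom 6: C, bond orders sum to 3 (valence 4) → 1 H
  atom 7: C, bond orders sum to 3 (valence 4) → 1 H
Total hydrogens: 5.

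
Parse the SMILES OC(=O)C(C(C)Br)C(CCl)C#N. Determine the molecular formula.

Walk through each heavy atom and fill implicit hydrogens from standard valence (C 4, N 3, O 2, S 2, halogen 1):
  atom 1: O, bond orders sum to 1 (valence 2) → 1 H
  atom 2: C, bond orders sum to 4 (valence 4) → 0 H
  atom 3: O, bond orders sum to 2 (valence 2) → 0 H
  atom 4: C, bond orders sum to 3 (valence 4) → 1 H
  atom 5: C, bond orders sum to 3 (valence 4) → 1 H
  atom 6: C, bond orders sum to 1 (valence 4) → 3 H
  atom 7: Br (halogen, monovalent) → 0 H
  atom 8: C, bond orders sum to 3 (valence 4) → 1 H
  atom 9: C, bond orders sum to 2 (valence 4) → 2 H
  atom 10: Cl (halogen, monovalent) → 0 H
  atom 11: C, bond orders sum to 4 (valence 4) → 0 H
  atom 12: N, bond orders sum to 3 (valence 3) → 0 H
Totals → C:7, H:9, Br:1, Cl:1, N:1, O:2.
In Hill order: C7H9BrClNO2.

C7H9BrClNO2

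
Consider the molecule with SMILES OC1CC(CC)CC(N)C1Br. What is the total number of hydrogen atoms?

16

Walk through each heavy atom and fill implicit hydrogens from standard valence (C 4, N 3, O 2, S 2, halogen 1):
  atom 1: O, bond orders sum to 1 (valence 2) → 1 H
  atom 2: C, bond orders sum to 3 (valence 4) → 1 H
  atom 3: C, bond orders sum to 2 (valence 4) → 2 H
  atom 4: C, bond orders sum to 3 (valence 4) → 1 H
  atom 5: C, bond orders sum to 2 (valence 4) → 2 H
  atom 6: C, bond orders sum to 1 (valence 4) → 3 H
  atom 7: C, bond orders sum to 2 (valence 4) → 2 H
  atom 8: C, bond orders sum to 3 (valence 4) → 1 H
  atom 9: N, bond orders sum to 1 (valence 3) → 2 H
  atom 10: C, bond orders sum to 3 (valence 4) → 1 H
  atom 11: Br (halogen, monovalent) → 0 H
Total hydrogens: 16.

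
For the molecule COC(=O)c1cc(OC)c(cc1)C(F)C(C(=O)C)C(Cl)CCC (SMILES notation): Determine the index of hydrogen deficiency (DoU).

6

Molecular formula: C17H22ClFO4.
DoU = (2C + 2 + N − H − X) / 2, where X is the halogen count and O/S are ignored.
    = (2·17 + 2 + 0 − 22 − 2) / 2 = 12 / 2 = 6.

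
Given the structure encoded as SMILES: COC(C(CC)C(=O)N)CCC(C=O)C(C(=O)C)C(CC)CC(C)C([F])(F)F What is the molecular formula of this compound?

C20H34F3NO4

Walk through each heavy atom and fill implicit hydrogens from standard valence (C 4, N 3, O 2, S 2, halogen 1):
  atom 1: C, bond orders sum to 1 (valence 4) → 3 H
  atom 2: O, bond orders sum to 2 (valence 2) → 0 H
  atom 3: C, bond orders sum to 3 (valence 4) → 1 H
  atom 4: C, bond orders sum to 3 (valence 4) → 1 H
  atom 5: C, bond orders sum to 2 (valence 4) → 2 H
  atom 6: C, bond orders sum to 1 (valence 4) → 3 H
  atom 7: C, bond orders sum to 4 (valence 4) → 0 H
  atom 8: O, bond orders sum to 2 (valence 2) → 0 H
  atom 9: N, bond orders sum to 1 (valence 3) → 2 H
  atom 10: C, bond orders sum to 2 (valence 4) → 2 H
  atom 11: C, bond orders sum to 2 (valence 4) → 2 H
  atom 12: C, bond orders sum to 3 (valence 4) → 1 H
  atom 13: C, bond orders sum to 3 (valence 4) → 1 H
  atom 14: O, bond orders sum to 2 (valence 2) → 0 H
  atom 15: C, bond orders sum to 3 (valence 4) → 1 H
  atom 16: C, bond orders sum to 4 (valence 4) → 0 H
  atom 17: O, bond orders sum to 2 (valence 2) → 0 H
  atom 18: C, bond orders sum to 1 (valence 4) → 3 H
  atom 19: C, bond orders sum to 3 (valence 4) → 1 H
  atom 20: C, bond orders sum to 2 (valence 4) → 2 H
  atom 21: C, bond orders sum to 1 (valence 4) → 3 H
  atom 22: C, bond orders sum to 2 (valence 4) → 2 H
  atom 23: C, bond orders sum to 3 (valence 4) → 1 H
  atom 24: C, bond orders sum to 1 (valence 4) → 3 H
  atom 25: C, bond orders sum to 4 (valence 4) → 0 H
  atom 26: F with explicit H count 0
  atom 27: F (halogen, monovalent) → 0 H
  atom 28: F (halogen, monovalent) → 0 H
Totals → C:20, H:34, F:3, N:1, O:4.
In Hill order: C20H34F3NO4.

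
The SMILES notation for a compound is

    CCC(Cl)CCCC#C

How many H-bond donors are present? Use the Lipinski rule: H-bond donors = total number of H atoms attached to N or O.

0

Donors: find every N or O and count the H atoms it carries.
  (no N or O atoms present)
Lipinski HBD = 0.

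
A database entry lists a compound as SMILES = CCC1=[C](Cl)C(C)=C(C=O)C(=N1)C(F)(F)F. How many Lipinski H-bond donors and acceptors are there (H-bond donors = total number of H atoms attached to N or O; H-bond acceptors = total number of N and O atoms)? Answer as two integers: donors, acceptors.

0, 2

Donors: find every N or O and count the H atoms it carries.
  atom 10 (O): bond orders sum to 2 → 0 H
  atom 12 (N): bond orders sum to 3 → 0 H
Lipinski HBD = 0.
Acceptors: N atoms = 1, O atoms = 1 → HBA = 2.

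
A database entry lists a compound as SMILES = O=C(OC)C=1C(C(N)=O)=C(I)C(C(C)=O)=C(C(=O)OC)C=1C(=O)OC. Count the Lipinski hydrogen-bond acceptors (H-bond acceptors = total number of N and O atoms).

N atoms: 1; O atoms: 8.
Lipinski HBA = 1 + 8 = 9.

9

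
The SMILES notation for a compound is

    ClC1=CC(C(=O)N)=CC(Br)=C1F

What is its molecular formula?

C7H4BrClFNO

Walk through each heavy atom and fill implicit hydrogens from standard valence (C 4, N 3, O 2, S 2, halogen 1):
  atom 1: Cl (halogen, monovalent) → 0 H
  atom 2: C, bond orders sum to 4 (valence 4) → 0 H
  atom 3: C, bond orders sum to 3 (valence 4) → 1 H
  atom 4: C, bond orders sum to 4 (valence 4) → 0 H
  atom 5: C, bond orders sum to 4 (valence 4) → 0 H
  atom 6: O, bond orders sum to 2 (valence 2) → 0 H
  atom 7: N, bond orders sum to 1 (valence 3) → 2 H
  atom 8: C, bond orders sum to 3 (valence 4) → 1 H
  atom 9: C, bond orders sum to 4 (valence 4) → 0 H
  atom 10: Br (halogen, monovalent) → 0 H
  atom 11: C, bond orders sum to 4 (valence 4) → 0 H
  atom 12: F (halogen, monovalent) → 0 H
Totals → C:7, H:4, Br:1, Cl:1, F:1, N:1, O:1.
In Hill order: C7H4BrClFNO.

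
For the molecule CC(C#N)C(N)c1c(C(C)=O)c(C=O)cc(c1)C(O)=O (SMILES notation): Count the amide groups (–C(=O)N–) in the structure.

0

Scan the SMILES for the amide motif — none present.
Groups that are present: 1 aldehyde, 1 carboxylic acid, 1 ketone, 1 nitrile, 1 primary amine.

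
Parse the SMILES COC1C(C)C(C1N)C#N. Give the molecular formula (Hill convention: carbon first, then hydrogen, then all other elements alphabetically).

Walk through each heavy atom and fill implicit hydrogens from standard valence (C 4, N 3, O 2, S 2, halogen 1):
  atom 1: C, bond orders sum to 1 (valence 4) → 3 H
  atom 2: O, bond orders sum to 2 (valence 2) → 0 H
  atom 3: C, bond orders sum to 3 (valence 4) → 1 H
  atom 4: C, bond orders sum to 3 (valence 4) → 1 H
  atom 5: C, bond orders sum to 1 (valence 4) → 3 H
  atom 6: C, bond orders sum to 3 (valence 4) → 1 H
  atom 7: C, bond orders sum to 3 (valence 4) → 1 H
  atom 8: N, bond orders sum to 1 (valence 3) → 2 H
  atom 9: C, bond orders sum to 4 (valence 4) → 0 H
  atom 10: N, bond orders sum to 3 (valence 3) → 0 H
Totals → C:7, H:12, N:2, O:1.

C7H12N2O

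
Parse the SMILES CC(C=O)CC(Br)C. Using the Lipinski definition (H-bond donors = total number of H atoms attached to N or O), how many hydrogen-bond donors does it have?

0

Donors: find every N or O and count the H atoms it carries.
  atom 4 (O): bond orders sum to 2 → 0 H
Lipinski HBD = 0.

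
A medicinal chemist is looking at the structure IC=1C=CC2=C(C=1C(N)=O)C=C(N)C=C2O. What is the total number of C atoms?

Count every carbon token in the SMILES (each C, including those in ring-closure positions and inside branches).
Carbon count: 11.

11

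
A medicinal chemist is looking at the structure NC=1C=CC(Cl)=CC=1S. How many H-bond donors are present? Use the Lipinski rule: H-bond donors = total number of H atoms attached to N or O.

2

Donors: find every N or O and count the H atoms it carries.
  atom 1 (N): bond orders sum to 1 → 2 H
Lipinski HBD = 2.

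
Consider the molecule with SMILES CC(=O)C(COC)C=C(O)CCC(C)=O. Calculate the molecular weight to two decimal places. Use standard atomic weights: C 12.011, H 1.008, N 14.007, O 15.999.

First, the molecular formula is C11H18O4 (counting implicit H from valence).
  C: 11 × 12.011 = 132.121
  H: 18 × 1.008 = 18.144
  O: 4 × 15.999 = 63.996
Sum: 11×12.011 + 18×1.008 + 4×15.999 = 214.261 → 214.26 g/mol.

214.26 g/mol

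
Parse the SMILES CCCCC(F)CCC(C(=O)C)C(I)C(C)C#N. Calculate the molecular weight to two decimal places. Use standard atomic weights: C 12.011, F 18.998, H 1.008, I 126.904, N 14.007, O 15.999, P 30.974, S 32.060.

367.25 g/mol

First, the molecular formula is C14H23FINO (counting implicit H from valence).
  C: 14 × 12.011 = 168.154
  F: 1 × 18.998 = 18.998
  H: 23 × 1.008 = 23.184
  I: 1 × 126.904 = 126.904
  N: 1 × 14.007 = 14.007
  O: 1 × 15.999 = 15.999
Sum: 14×12.011 + 1×18.998 + 23×1.008 + 1×126.904 + 1×14.007 + 1×15.999 = 367.246 → 367.25 g/mol.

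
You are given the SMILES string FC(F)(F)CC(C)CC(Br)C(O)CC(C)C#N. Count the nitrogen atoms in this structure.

1

Scan the SMILES for N atoms (remember two-letter symbols like Cl and Br are single atoms).
Nitrogen count: 1.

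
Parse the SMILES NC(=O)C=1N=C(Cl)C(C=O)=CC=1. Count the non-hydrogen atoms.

Every atom symbol written in the SMILES (organic subset) is one heavy atom; implicit H are not written.
Heavy atoms by element → C:7, Cl:1, N:2, O:2.
Total: 12.

12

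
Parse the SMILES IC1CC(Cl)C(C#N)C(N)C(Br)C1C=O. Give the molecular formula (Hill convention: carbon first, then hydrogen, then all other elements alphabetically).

Walk through each heavy atom and fill implicit hydrogens from standard valence (C 4, N 3, O 2, S 2, halogen 1):
  atom 1: I (halogen, monovalent) → 0 H
  atom 2: C, bond orders sum to 3 (valence 4) → 1 H
  atom 3: C, bond orders sum to 2 (valence 4) → 2 H
  atom 4: C, bond orders sum to 3 (valence 4) → 1 H
  atom 5: Cl (halogen, monovalent) → 0 H
  atom 6: C, bond orders sum to 3 (valence 4) → 1 H
  atom 7: C, bond orders sum to 4 (valence 4) → 0 H
  atom 8: N, bond orders sum to 3 (valence 3) → 0 H
  atom 9: C, bond orders sum to 3 (valence 4) → 1 H
  atom 10: N, bond orders sum to 1 (valence 3) → 2 H
  atom 11: C, bond orders sum to 3 (valence 4) → 1 H
  atom 12: Br (halogen, monovalent) → 0 H
  atom 13: C, bond orders sum to 3 (valence 4) → 1 H
  atom 14: C, bond orders sum to 3 (valence 4) → 1 H
  atom 15: O, bond orders sum to 2 (valence 2) → 0 H
Totals → C:9, H:11, Br:1, Cl:1, I:1, N:2, O:1.

C9H11BrClIN2O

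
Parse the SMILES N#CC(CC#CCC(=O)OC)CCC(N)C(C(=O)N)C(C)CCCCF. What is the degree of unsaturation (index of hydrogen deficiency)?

Degree of unsaturation = (number of rings) + (number of π bonds).
Ring closures in the SMILES: 0.
π bonds: 2 double bonds (each 1 DoU), 2 triple bonds (each 2 DoU) → 6 DoU from unsaturation.
Total DoU = 0 + 6 = 6.

6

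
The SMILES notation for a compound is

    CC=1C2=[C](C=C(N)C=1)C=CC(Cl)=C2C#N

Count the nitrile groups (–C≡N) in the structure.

1

The nitrile motif appears at heavy-atom position 14 in the SMILES.
Other groups present: 1 primary amine.
Nitrile count: 1.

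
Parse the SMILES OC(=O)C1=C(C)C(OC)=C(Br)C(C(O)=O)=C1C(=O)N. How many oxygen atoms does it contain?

Scan the SMILES for O atoms (remember two-letter symbols like Cl and Br are single atoms).
Oxygen count: 6.

6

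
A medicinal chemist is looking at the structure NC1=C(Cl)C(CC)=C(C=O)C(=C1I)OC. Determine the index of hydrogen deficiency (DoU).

5

Degree of unsaturation = (number of rings) + (number of π bonds).
Ring closures in the SMILES: 1.
π bonds: 4 double bonds (each 1 DoU) → 4 DoU from unsaturation.
Total DoU = 1 + 4 = 5.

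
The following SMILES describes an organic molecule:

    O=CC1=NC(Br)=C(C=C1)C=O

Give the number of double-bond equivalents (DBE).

Degree of unsaturation = (number of rings) + (number of π bonds).
Ring closures in the SMILES: 1.
π bonds: 5 double bonds (each 1 DoU) → 5 DoU from unsaturation.
Total DoU = 1 + 5 = 6.

6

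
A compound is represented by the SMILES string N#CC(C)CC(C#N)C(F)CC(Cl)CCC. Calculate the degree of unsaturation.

Molecular formula: C12H18ClFN2.
DoU = (2C + 2 + N − H − X) / 2, where X is the halogen count and O/S are ignored.
    = (2·12 + 2 + 2 − 18 − 2) / 2 = 8 / 2 = 4.

4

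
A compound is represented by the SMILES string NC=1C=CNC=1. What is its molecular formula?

C4H6N2

Walk through each heavy atom and fill implicit hydrogens from standard valence (C 4, N 3, O 2, S 2, halogen 1):
  atom 1: N, bond orders sum to 1 (valence 3) → 2 H
  atom 2: C, bond orders sum to 4 (valence 4) → 0 H
  atom 3: C, bond orders sum to 3 (valence 4) → 1 H
  atom 4: C, bond orders sum to 3 (valence 4) → 1 H
  atom 5: N, bond orders sum to 2 (valence 3) → 1 H
  atom 6: C, bond orders sum to 3 (valence 4) → 1 H
Totals → C:4, H:6, N:2.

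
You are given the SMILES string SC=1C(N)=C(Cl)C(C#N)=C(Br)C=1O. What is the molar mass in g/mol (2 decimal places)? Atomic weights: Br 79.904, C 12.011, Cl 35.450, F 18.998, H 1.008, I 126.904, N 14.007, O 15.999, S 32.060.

279.54 g/mol

First, the molecular formula is C7H4BrClN2OS (counting implicit H from valence).
  Br: 1 × 79.904 = 79.904
  C: 7 × 12.011 = 84.077
  Cl: 1 × 35.450 = 35.450
  H: 4 × 1.008 = 4.032
  N: 2 × 14.007 = 28.014
  O: 1 × 15.999 = 15.999
  S: 1 × 32.060 = 32.060
Sum: 1×79.904 + 7×12.011 + 1×35.450 + 4×1.008 + 2×14.007 + 1×15.999 + 1×32.060 = 279.536 → 279.54 g/mol.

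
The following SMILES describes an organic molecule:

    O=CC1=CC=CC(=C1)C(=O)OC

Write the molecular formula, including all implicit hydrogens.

C9H8O3

Walk through each heavy atom and fill implicit hydrogens from standard valence (C 4, N 3, O 2, S 2, halogen 1):
  atom 1: O, bond orders sum to 2 (valence 2) → 0 H
  atom 2: C, bond orders sum to 3 (valence 4) → 1 H
  atom 3: C, bond orders sum to 4 (valence 4) → 0 H
  atom 4: C, bond orders sum to 3 (valence 4) → 1 H
  atom 5: C, bond orders sum to 3 (valence 4) → 1 H
  atom 6: C, bond orders sum to 3 (valence 4) → 1 H
  atom 7: C, bond orders sum to 4 (valence 4) → 0 H
  atom 8: C, bond orders sum to 3 (valence 4) → 1 H
  atom 9: C, bond orders sum to 4 (valence 4) → 0 H
  atom 10: O, bond orders sum to 2 (valence 2) → 0 H
  atom 11: O, bond orders sum to 2 (valence 2) → 0 H
  atom 12: C, bond orders sum to 1 (valence 4) → 3 H
Totals → C:9, H:8, O:3.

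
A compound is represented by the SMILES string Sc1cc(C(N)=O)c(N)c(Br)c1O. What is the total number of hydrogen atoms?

7

Walk through each heavy atom and fill implicit hydrogens from standard valence (C 4, N 3, O 2, S 2, halogen 1); for lowercase aromatic atoms, an aromatic c carries 1 H when it has two neighbours and 0 H with three, and aromatic n carries 0 H:
  atom 1: S, bond orders sum to 1 (valence 2) → 1 H
  atom 2: aromatic c, 3 neighbours → 0 H
  atom 3: aromatic c, 2 neighbours → 1 H
  atom 4: aromatic c, 3 neighbours → 0 H
  atom 5: C, bond orders sum to 4 (valence 4) → 0 H
  atom 6: N, bond orders sum to 1 (valence 3) → 2 H
  atom 7: O, bond orders sum to 2 (valence 2) → 0 H
  atom 8: aromatic c, 3 neighbours → 0 H
  atom 9: N, bond orders sum to 1 (valence 3) → 2 H
  atom 10: aromatic c, 3 neighbours → 0 H
  atom 11: Br (halogen, monovalent) → 0 H
  atom 12: aromatic c, 3 neighbours → 0 H
  atom 13: O, bond orders sum to 1 (valence 2) → 1 H
Total hydrogens: 7.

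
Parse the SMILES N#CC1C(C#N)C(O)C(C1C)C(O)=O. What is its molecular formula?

C9H10N2O3

Walk through each heavy atom and fill implicit hydrogens from standard valence (C 4, N 3, O 2, S 2, halogen 1):
  atom 1: N, bond orders sum to 3 (valence 3) → 0 H
  atom 2: C, bond orders sum to 4 (valence 4) → 0 H
  atom 3: C, bond orders sum to 3 (valence 4) → 1 H
  atom 4: C, bond orders sum to 3 (valence 4) → 1 H
  atom 5: C, bond orders sum to 4 (valence 4) → 0 H
  atom 6: N, bond orders sum to 3 (valence 3) → 0 H
  atom 7: C, bond orders sum to 3 (valence 4) → 1 H
  atom 8: O, bond orders sum to 1 (valence 2) → 1 H
  atom 9: C, bond orders sum to 3 (valence 4) → 1 H
  atom 10: C, bond orders sum to 3 (valence 4) → 1 H
  atom 11: C, bond orders sum to 1 (valence 4) → 3 H
  atom 12: C, bond orders sum to 4 (valence 4) → 0 H
  atom 13: O, bond orders sum to 1 (valence 2) → 1 H
  atom 14: O, bond orders sum to 2 (valence 2) → 0 H
Totals → C:9, H:10, N:2, O:3.
In Hill order: C9H10N2O3.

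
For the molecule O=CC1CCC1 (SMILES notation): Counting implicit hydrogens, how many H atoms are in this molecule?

8

Walk through each heavy atom and fill implicit hydrogens from standard valence (C 4, N 3, O 2, S 2, halogen 1):
  atom 1: O, bond orders sum to 2 (valence 2) → 0 H
  atom 2: C, bond orders sum to 3 (valence 4) → 1 H
  atom 3: C, bond orders sum to 3 (valence 4) → 1 H
  atom 4: C, bond orders sum to 2 (valence 4) → 2 H
  atom 5: C, bond orders sum to 2 (valence 4) → 2 H
  atom 6: C, bond orders sum to 2 (valence 4) → 2 H
Total hydrogens: 8.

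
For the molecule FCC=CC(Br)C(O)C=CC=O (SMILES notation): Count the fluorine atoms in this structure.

1

Scan the SMILES for F atoms (remember two-letter symbols like Cl and Br are single atoms).
Fluorine count: 1.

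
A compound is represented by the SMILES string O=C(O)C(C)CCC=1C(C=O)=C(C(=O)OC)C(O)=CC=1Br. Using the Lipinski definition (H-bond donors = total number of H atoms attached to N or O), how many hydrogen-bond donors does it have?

Donors: find every N or O and count the H atoms it carries.
  atom 1 (O): bond orders sum to 2 → 0 H
  atom 3 (O): bond orders sum to 1 → 1 H
  atom 11 (O): bond orders sum to 2 → 0 H
  atom 14 (O): bond orders sum to 2 → 0 H
  atom 15 (O): bond orders sum to 2 → 0 H
  atom 18 (O): bond orders sum to 1 → 1 H
Lipinski HBD = 2.

2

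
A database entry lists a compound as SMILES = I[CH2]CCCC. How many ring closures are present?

0

In SMILES, each pair of matching ring-closure digits denotes one ring-closing bond; the number of such bonds equals the number of independent rings.
Ring-closure bonds here: 0.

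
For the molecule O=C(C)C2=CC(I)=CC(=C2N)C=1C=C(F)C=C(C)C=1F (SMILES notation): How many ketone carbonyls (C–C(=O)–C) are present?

1

The ketone motif appears at heavy-atom position 2 in the SMILES.
Other groups present: 1 primary amine.
Ketone count: 1.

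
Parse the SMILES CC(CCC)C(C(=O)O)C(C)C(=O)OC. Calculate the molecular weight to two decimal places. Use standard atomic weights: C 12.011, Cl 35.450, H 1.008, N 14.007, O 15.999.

216.28 g/mol

First, the molecular formula is C11H20O4 (counting implicit H from valence).
  C: 11 × 12.011 = 132.121
  H: 20 × 1.008 = 20.160
  O: 4 × 15.999 = 63.996
Sum: 11×12.011 + 20×1.008 + 4×15.999 = 216.277 → 216.28 g/mol.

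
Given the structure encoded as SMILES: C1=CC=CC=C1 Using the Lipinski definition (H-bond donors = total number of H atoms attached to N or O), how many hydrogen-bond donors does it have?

0

Donors: find every N or O and count the H atoms it carries.
  (no N or O atoms present)
Lipinski HBD = 0.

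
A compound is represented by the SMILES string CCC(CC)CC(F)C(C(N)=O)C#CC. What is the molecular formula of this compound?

Walk through each heavy atom and fill implicit hydrogens from standard valence (C 4, N 3, O 2, S 2, halogen 1):
  atom 1: C, bond orders sum to 1 (valence 4) → 3 H
  atom 2: C, bond orders sum to 2 (valence 4) → 2 H
  atom 3: C, bond orders sum to 3 (valence 4) → 1 H
  atom 4: C, bond orders sum to 2 (valence 4) → 2 H
  atom 5: C, bond orders sum to 1 (valence 4) → 3 H
  atom 6: C, bond orders sum to 2 (valence 4) → 2 H
  atom 7: C, bond orders sum to 3 (valence 4) → 1 H
  atom 8: F (halogen, monovalent) → 0 H
  atom 9: C, bond orders sum to 3 (valence 4) → 1 H
  atom 10: C, bond orders sum to 4 (valence 4) → 0 H
  atom 11: N, bond orders sum to 1 (valence 3) → 2 H
  atom 12: O, bond orders sum to 2 (valence 2) → 0 H
  atom 13: C, bond orders sum to 4 (valence 4) → 0 H
  atom 14: C, bond orders sum to 4 (valence 4) → 0 H
  atom 15: C, bond orders sum to 1 (valence 4) → 3 H
Totals → C:12, H:20, F:1, N:1, O:1.
In Hill order: C12H20FNO.

C12H20FNO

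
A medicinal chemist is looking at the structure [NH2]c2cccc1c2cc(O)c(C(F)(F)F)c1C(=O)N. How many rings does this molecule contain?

In SMILES, each pair of matching ring-closure digits denotes one ring-closing bond; the number of such bonds equals the number of independent rings.
Ring-closure bonds here: 2.

2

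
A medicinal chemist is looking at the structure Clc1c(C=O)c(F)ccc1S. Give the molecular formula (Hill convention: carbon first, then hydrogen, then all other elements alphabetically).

Walk through each heavy atom and fill implicit hydrogens from standard valence (C 4, N 3, O 2, S 2, halogen 1); for lowercase aromatic atoms, an aromatic c carries 1 H when it has two neighbours and 0 H with three, and aromatic n carries 0 H:
  atom 1: Cl (halogen, monovalent) → 0 H
  atom 2: aromatic c, 3 neighbours → 0 H
  atom 3: aromatic c, 3 neighbours → 0 H
  atom 4: C, bond orders sum to 3 (valence 4) → 1 H
  atom 5: O, bond orders sum to 2 (valence 2) → 0 H
  atom 6: aromatic c, 3 neighbours → 0 H
  atom 7: F (halogen, monovalent) → 0 H
  atom 8: aromatic c, 2 neighbours → 1 H
  atom 9: aromatic c, 2 neighbours → 1 H
  atom 10: aromatic c, 3 neighbours → 0 H
  atom 11: S, bond orders sum to 1 (valence 2) → 1 H
Totals → C:7, H:4, Cl:1, F:1, O:1, S:1.

C7H4ClFOS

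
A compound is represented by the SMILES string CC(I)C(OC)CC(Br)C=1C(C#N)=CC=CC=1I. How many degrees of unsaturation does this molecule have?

Degree of unsaturation = (number of rings) + (number of π bonds).
Ring closures in the SMILES: 1.
π bonds: 3 double bonds (each 1 DoU), 1 triple bond (each 2 DoU) → 5 DoU from unsaturation.
Total DoU = 1 + 5 = 6.

6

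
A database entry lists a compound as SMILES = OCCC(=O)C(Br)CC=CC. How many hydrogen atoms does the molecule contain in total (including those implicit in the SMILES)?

13

Walk through each heavy atom and fill implicit hydrogens from standard valence (C 4, N 3, O 2, S 2, halogen 1):
  atom 1: O, bond orders sum to 1 (valence 2) → 1 H
  atom 2: C, bond orders sum to 2 (valence 4) → 2 H
  atom 3: C, bond orders sum to 2 (valence 4) → 2 H
  atom 4: C, bond orders sum to 4 (valence 4) → 0 H
  atom 5: O, bond orders sum to 2 (valence 2) → 0 H
  atom 6: C, bond orders sum to 3 (valence 4) → 1 H
  atom 7: Br (halogen, monovalent) → 0 H
  atom 8: C, bond orders sum to 2 (valence 4) → 2 H
  atom 9: C, bond orders sum to 3 (valence 4) → 1 H
  atom 10: C, bond orders sum to 3 (valence 4) → 1 H
  atom 11: C, bond orders sum to 1 (valence 4) → 3 H
Total hydrogens: 13.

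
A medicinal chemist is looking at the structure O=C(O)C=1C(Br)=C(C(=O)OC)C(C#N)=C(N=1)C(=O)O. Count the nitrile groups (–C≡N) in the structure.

The nitrile motif appears at heavy-atom position 13 in the SMILES.
Other groups present: 2 carboxylic acid, 1 ester.
Nitrile count: 1.

1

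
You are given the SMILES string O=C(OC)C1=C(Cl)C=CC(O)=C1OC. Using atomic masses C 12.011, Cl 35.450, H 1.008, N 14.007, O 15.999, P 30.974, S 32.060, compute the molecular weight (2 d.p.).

216.62 g/mol

First, the molecular formula is C9H9ClO4 (counting implicit H from valence).
  C: 9 × 12.011 = 108.099
  Cl: 1 × 35.450 = 35.450
  H: 9 × 1.008 = 9.072
  O: 4 × 15.999 = 63.996
Sum: 9×12.011 + 1×35.450 + 9×1.008 + 4×15.999 = 216.617 → 216.62 g/mol.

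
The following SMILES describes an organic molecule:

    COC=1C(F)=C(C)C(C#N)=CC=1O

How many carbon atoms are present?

9

Count every carbon token in the SMILES (each C, including those in ring-closure positions and inside branches).
Carbon count: 9.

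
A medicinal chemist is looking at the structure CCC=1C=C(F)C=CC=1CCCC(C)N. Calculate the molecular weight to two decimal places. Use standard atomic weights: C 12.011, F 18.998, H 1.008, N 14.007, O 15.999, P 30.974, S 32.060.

209.31 g/mol

First, the molecular formula is C13H20FN (counting implicit H from valence).
  C: 13 × 12.011 = 156.143
  F: 1 × 18.998 = 18.998
  H: 20 × 1.008 = 20.160
  N: 1 × 14.007 = 14.007
Sum: 13×12.011 + 1×18.998 + 20×1.008 + 1×14.007 = 209.308 → 209.31 g/mol.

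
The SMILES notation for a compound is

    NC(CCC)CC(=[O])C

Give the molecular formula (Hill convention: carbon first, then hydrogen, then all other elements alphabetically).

Walk through each heavy atom and fill implicit hydrogens from standard valence (C 4, N 3, O 2, S 2, halogen 1):
  atom 1: N, bond orders sum to 1 (valence 3) → 2 H
  atom 2: C, bond orders sum to 3 (valence 4) → 1 H
  atom 3: C, bond orders sum to 2 (valence 4) → 2 H
  atom 4: C, bond orders sum to 2 (valence 4) → 2 H
  atom 5: C, bond orders sum to 1 (valence 4) → 3 H
  atom 6: C, bond orders sum to 2 (valence 4) → 2 H
  atom 7: C, bond orders sum to 4 (valence 4) → 0 H
  atom 8: O with explicit H count 0
  atom 9: C, bond orders sum to 1 (valence 4) → 3 H
Totals → C:7, H:15, N:1, O:1.
In Hill order: C7H15NO.

C7H15NO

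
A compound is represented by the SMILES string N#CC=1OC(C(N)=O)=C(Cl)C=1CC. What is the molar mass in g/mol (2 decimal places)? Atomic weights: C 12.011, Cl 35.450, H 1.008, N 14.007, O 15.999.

First, the molecular formula is C8H7ClN2O2 (counting implicit H from valence).
  C: 8 × 12.011 = 96.088
  Cl: 1 × 35.450 = 35.450
  H: 7 × 1.008 = 7.056
  N: 2 × 14.007 = 28.014
  O: 2 × 15.999 = 31.998
Sum: 8×12.011 + 1×35.450 + 7×1.008 + 2×14.007 + 2×15.999 = 198.606 → 198.61 g/mol.

198.61 g/mol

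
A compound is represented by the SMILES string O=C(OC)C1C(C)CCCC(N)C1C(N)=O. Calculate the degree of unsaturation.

Molecular formula: C11H20N2O3.
DoU = (2C + 2 + N − H − X) / 2, where X is the halogen count and O/S are ignored.
    = (2·11 + 2 + 2 − 20 − 0) / 2 = 6 / 2 = 3.

3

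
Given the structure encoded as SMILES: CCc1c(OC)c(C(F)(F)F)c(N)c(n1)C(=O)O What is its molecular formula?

Walk through each heavy atom and fill implicit hydrogens from standard valence (C 4, N 3, O 2, S 2, halogen 1); for lowercase aromatic atoms, an aromatic c carries 1 H when it has two neighbours and 0 H with three, and aromatic n carries 0 H:
  atom 1: C, bond orders sum to 1 (valence 4) → 3 H
  atom 2: C, bond orders sum to 2 (valence 4) → 2 H
  atom 3: aromatic c, 3 neighbours → 0 H
  atom 4: aromatic c, 3 neighbours → 0 H
  atom 5: O, bond orders sum to 2 (valence 2) → 0 H
  atom 6: C, bond orders sum to 1 (valence 4) → 3 H
  atom 7: aromatic c, 3 neighbours → 0 H
  atom 8: C, bond orders sum to 4 (valence 4) → 0 H
  atom 9: F (halogen, monovalent) → 0 H
  atom 10: F (halogen, monovalent) → 0 H
  atom 11: F (halogen, monovalent) → 0 H
  atom 12: aromatic c, 3 neighbours → 0 H
  atom 13: N, bond orders sum to 1 (valence 3) → 2 H
  atom 14: aromatic c, 3 neighbours → 0 H
  atom 15: aromatic n, 2 neighbours → 0 H
  atom 16: C, bond orders sum to 4 (valence 4) → 0 H
  atom 17: O, bond orders sum to 2 (valence 2) → 0 H
  atom 18: O, bond orders sum to 1 (valence 2) → 1 H
Totals → C:10, H:11, F:3, N:2, O:3.

C10H11F3N2O3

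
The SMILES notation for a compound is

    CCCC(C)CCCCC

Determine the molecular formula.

Walk through each heavy atom and fill implicit hydrogens from standard valence (C 4, N 3, O 2, S 2, halogen 1):
  atom 1: C, bond orders sum to 1 (valence 4) → 3 H
  atom 2: C, bond orders sum to 2 (valence 4) → 2 H
  atom 3: C, bond orders sum to 2 (valence 4) → 2 H
  atom 4: C, bond orders sum to 3 (valence 4) → 1 H
  atom 5: C, bond orders sum to 1 (valence 4) → 3 H
  atom 6: C, bond orders sum to 2 (valence 4) → 2 H
  atom 7: C, bond orders sum to 2 (valence 4) → 2 H
  atom 8: C, bond orders sum to 2 (valence 4) → 2 H
  atom 9: C, bond orders sum to 2 (valence 4) → 2 H
  atom 10: C, bond orders sum to 1 (valence 4) → 3 H
Totals → C:10, H:22.

C10H22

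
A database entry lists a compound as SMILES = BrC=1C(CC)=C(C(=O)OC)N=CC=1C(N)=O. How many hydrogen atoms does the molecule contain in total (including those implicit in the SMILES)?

Walk through each heavy atom and fill implicit hydrogens from standard valence (C 4, N 3, O 2, S 2, halogen 1):
  atom 1: Br (halogen, monovalent) → 0 H
  atom 2: C, bond orders sum to 4 (valence 4) → 0 H
  atom 3: C, bond orders sum to 4 (valence 4) → 0 H
  atom 4: C, bond orders sum to 2 (valence 4) → 2 H
  atom 5: C, bond orders sum to 1 (valence 4) → 3 H
  atom 6: C, bond orders sum to 4 (valence 4) → 0 H
  atom 7: C, bond orders sum to 4 (valence 4) → 0 H
  atom 8: O, bond orders sum to 2 (valence 2) → 0 H
  atom 9: O, bond orders sum to 2 (valence 2) → 0 H
  atom 10: C, bond orders sum to 1 (valence 4) → 3 H
  atom 11: N, bond orders sum to 3 (valence 3) → 0 H
  atom 12: C, bond orders sum to 3 (valence 4) → 1 H
  atom 13: C, bond orders sum to 4 (valence 4) → 0 H
  atom 14: C, bond orders sum to 4 (valence 4) → 0 H
  atom 15: N, bond orders sum to 1 (valence 3) → 2 H
  atom 16: O, bond orders sum to 2 (valence 2) → 0 H
Total hydrogens: 11.

11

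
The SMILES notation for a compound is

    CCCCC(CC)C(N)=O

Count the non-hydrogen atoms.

10

Every atom symbol written in the SMILES (organic subset) is one heavy atom; implicit H are not written.
Heavy atoms by element → C:8, N:1, O:1.
Total: 10.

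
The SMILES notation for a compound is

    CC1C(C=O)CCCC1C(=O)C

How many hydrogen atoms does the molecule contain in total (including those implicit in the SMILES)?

Walk through each heavy atom and fill implicit hydrogens from standard valence (C 4, N 3, O 2, S 2, halogen 1):
  atom 1: C, bond orders sum to 1 (valence 4) → 3 H
  atom 2: C, bond orders sum to 3 (valence 4) → 1 H
  atom 3: C, bond orders sum to 3 (valence 4) → 1 H
  atom 4: C, bond orders sum to 3 (valence 4) → 1 H
  atom 5: O, bond orders sum to 2 (valence 2) → 0 H
  atom 6: C, bond orders sum to 2 (valence 4) → 2 H
  atom 7: C, bond orders sum to 2 (valence 4) → 2 H
  atom 8: C, bond orders sum to 2 (valence 4) → 2 H
  atom 9: C, bond orders sum to 3 (valence 4) → 1 H
  atom 10: C, bond orders sum to 4 (valence 4) → 0 H
  atom 11: O, bond orders sum to 2 (valence 2) → 0 H
  atom 12: C, bond orders sum to 1 (valence 4) → 3 H
Total hydrogens: 16.

16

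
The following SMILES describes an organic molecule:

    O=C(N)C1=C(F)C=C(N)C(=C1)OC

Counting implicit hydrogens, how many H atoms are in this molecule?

9

Walk through each heavy atom and fill implicit hydrogens from standard valence (C 4, N 3, O 2, S 2, halogen 1):
  atom 1: O, bond orders sum to 2 (valence 2) → 0 H
  atom 2: C, bond orders sum to 4 (valence 4) → 0 H
  atom 3: N, bond orders sum to 1 (valence 3) → 2 H
  atom 4: C, bond orders sum to 4 (valence 4) → 0 H
  atom 5: C, bond orders sum to 4 (valence 4) → 0 H
  atom 6: F (halogen, monovalent) → 0 H
  atom 7: C, bond orders sum to 3 (valence 4) → 1 H
  atom 8: C, bond orders sum to 4 (valence 4) → 0 H
  atom 9: N, bond orders sum to 1 (valence 3) → 2 H
  atom 10: C, bond orders sum to 4 (valence 4) → 0 H
  atom 11: C, bond orders sum to 3 (valence 4) → 1 H
  atom 12: O, bond orders sum to 2 (valence 2) → 0 H
  atom 13: C, bond orders sum to 1 (valence 4) → 3 H
Total hydrogens: 9.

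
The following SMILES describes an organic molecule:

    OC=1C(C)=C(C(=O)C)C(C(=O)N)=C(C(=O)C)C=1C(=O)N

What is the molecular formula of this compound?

Walk through each heavy atom and fill implicit hydrogens from standard valence (C 4, N 3, O 2, S 2, halogen 1):
  atom 1: O, bond orders sum to 1 (valence 2) → 1 H
  atom 2: C, bond orders sum to 4 (valence 4) → 0 H
  atom 3: C, bond orders sum to 4 (valence 4) → 0 H
  atom 4: C, bond orders sum to 1 (valence 4) → 3 H
  atom 5: C, bond orders sum to 4 (valence 4) → 0 H
  atom 6: C, bond orders sum to 4 (valence 4) → 0 H
  atom 7: O, bond orders sum to 2 (valence 2) → 0 H
  atom 8: C, bond orders sum to 1 (valence 4) → 3 H
  atom 9: C, bond orders sum to 4 (valence 4) → 0 H
  atom 10: C, bond orders sum to 4 (valence 4) → 0 H
  atom 11: O, bond orders sum to 2 (valence 2) → 0 H
  atom 12: N, bond orders sum to 1 (valence 3) → 2 H
  atom 13: C, bond orders sum to 4 (valence 4) → 0 H
  atom 14: C, bond orders sum to 4 (valence 4) → 0 H
  atom 15: O, bond orders sum to 2 (valence 2) → 0 H
  atom 16: C, bond orders sum to 1 (valence 4) → 3 H
  atom 17: C, bond orders sum to 4 (valence 4) → 0 H
  atom 18: C, bond orders sum to 4 (valence 4) → 0 H
  atom 19: O, bond orders sum to 2 (valence 2) → 0 H
  atom 20: N, bond orders sum to 1 (valence 3) → 2 H
Totals → C:13, H:14, N:2, O:5.
In Hill order: C13H14N2O5.

C13H14N2O5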